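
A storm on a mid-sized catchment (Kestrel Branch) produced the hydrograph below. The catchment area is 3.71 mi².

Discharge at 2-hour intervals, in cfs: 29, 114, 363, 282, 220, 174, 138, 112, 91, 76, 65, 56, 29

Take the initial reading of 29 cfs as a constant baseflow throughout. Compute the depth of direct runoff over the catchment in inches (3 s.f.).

Direct runoff: 0.0, 85.0, 334.0, 253.0, 191.0, 145.0, 109.0, 83.0, 62.0, 47.0, 36.0, 27.0, 0.0 cfs; ΣQ_DR = 1372 cfs.
V = ΣQ_DR · Δt = 1372 × 7200 s = 9.878 × 10^6 ft³.
Over A = 3.71 mi², depth = V / A = 1.15 in.

d ≈ 1.15 in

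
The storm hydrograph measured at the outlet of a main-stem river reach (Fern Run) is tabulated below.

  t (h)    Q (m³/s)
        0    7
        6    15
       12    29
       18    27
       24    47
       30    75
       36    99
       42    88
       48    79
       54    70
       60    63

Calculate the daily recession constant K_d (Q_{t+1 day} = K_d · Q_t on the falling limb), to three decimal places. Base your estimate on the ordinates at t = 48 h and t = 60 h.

K_d ≈ 0.636

Between t = 48 h and t = 60 h the flow falls from 79 to 63 m³/s over 2×6 h = 12 h.
Per-interval ratio K = (63/79)^(1/2) = 0.8930; K_d = K^(24/6) = 0.636.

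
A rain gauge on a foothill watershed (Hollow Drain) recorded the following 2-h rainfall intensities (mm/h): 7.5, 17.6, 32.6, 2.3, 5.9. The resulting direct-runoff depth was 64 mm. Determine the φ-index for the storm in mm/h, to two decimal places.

Only the 2 blocks with intensity above φ contribute runoff: 17.6, 32.6 mm/h.
Σ(I−φ)·Δt = d  ⇒  (17.6+32.6 − 2φ)·2 = 64
φ = (50.20 − 64/2) / 2 = 9.10 mm/h.

φ ≈ 9.10 mm/h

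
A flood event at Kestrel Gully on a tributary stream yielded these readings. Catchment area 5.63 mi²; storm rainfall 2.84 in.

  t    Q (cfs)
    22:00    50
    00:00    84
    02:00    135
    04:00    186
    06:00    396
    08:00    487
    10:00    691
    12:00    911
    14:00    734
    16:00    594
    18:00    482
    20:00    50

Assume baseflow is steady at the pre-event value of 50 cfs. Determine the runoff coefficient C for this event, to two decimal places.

ΣQ_DR = 4200 cfs; V = ΣQ_DR·Δt = 3.024 × 10^7 ft³.
Runoff depth d = V / A = 2.312 in.
C = d / P = 2.312 / 2.84 = 0.81.

C ≈ 0.81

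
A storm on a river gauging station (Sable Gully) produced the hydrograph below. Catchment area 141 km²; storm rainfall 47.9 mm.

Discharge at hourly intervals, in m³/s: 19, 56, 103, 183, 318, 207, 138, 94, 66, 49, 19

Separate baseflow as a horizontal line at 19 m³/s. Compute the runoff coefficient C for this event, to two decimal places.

ΣQ_DR = 1043 m³/s; V = ΣQ_DR·Δt = 3.755 × 10^6 m³.
Runoff depth d = V / A = 26.63 mm.
C = d / P = 26.63 / 47.9 = 0.56.

C ≈ 0.56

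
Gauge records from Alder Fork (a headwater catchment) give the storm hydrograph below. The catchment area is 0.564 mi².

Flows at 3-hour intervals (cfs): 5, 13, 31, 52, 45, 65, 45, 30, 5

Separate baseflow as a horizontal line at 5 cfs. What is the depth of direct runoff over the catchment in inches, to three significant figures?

Direct runoff: 0.0, 8.0, 26.0, 47.0, 40.0, 60.0, 40.0, 25.0, 0.0 cfs; ΣQ_DR = 246.0 cfs.
V = ΣQ_DR · Δt = 246.0 × 10800 s = 2.657 × 10^6 ft³.
Over A = 0.564 mi², depth = V / A = 2.03 in.

d ≈ 2.03 in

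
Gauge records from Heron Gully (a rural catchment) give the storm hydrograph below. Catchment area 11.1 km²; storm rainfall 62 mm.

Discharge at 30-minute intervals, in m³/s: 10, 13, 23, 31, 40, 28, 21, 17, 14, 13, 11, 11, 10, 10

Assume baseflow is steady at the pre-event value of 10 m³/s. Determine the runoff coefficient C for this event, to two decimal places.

ΣQ_DR = 112.0 m³/s; V = ΣQ_DR·Δt = 2.016 × 10^5 m³.
Runoff depth d = V / A = 18.16 mm.
C = d / P = 18.16 / 62 = 0.29.

C ≈ 0.29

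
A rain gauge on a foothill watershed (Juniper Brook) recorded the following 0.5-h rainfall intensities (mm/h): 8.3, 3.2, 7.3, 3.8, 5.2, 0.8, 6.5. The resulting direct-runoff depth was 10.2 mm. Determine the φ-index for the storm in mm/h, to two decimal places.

φ ≈ 2.32 mm/h

Only the 6 blocks with intensity above φ contribute runoff: 8.3, 3.2, 7.3, 3.8, 5.2, 6.5 mm/h.
Σ(I−φ)·Δt = d  ⇒  (8.3+3.2+7.3+3.8+5.2+6.5 − 6φ)·0.5 = 10.2
φ = (34.30 − 10.2/0.5) / 6 = 2.32 mm/h.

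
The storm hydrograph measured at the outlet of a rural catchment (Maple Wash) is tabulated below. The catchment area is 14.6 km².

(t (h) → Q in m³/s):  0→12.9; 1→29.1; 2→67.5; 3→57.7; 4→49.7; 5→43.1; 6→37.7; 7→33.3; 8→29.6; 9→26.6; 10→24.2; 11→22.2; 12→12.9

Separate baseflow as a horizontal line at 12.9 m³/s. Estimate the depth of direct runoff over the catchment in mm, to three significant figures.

d ≈ 68.7 mm

Direct runoff: 0.0, 16.2, 54.6, 44.8, 36.8, 30.2, 24.8, 20.4, 16.7, 13.7, 11.3, 9.3, 0.0 m³/s; ΣQ_DR = 278.8 m³/s.
V = ΣQ_DR · Δt = 278.8 × 3600 s = 1.004 × 10^6 m³.
Over A = 14.6 km², depth = V / A = 68.7 mm.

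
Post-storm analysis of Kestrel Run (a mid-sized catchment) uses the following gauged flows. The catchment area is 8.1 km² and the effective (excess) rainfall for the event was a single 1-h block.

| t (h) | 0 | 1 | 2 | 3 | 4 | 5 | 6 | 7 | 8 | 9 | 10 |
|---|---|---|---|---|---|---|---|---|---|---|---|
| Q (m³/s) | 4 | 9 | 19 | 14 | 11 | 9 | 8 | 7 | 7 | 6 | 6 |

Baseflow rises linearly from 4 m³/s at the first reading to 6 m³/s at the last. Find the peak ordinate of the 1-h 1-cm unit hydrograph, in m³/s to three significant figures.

Direct runoff: 0.00, 4.80, 14.60, 9.40, 6.20, 4.00, 2.80, 1.60, 1.40, 0.20, 0.00 m³/s; ΣQ_DR = 45.00 m³/s, peak = 14.60 m³/s.
Runoff depth d = ΣQ_DR·Δt / A = 45.00 × 3600 / (8.1 km²) = 20.00 mm.
The 1-cm UH is the DRH scaled by (10 mm)/d, so U_p = 14.60 × 10/20.00 = 7.30 m³/s.

U_p ≈ 7.30 m³/s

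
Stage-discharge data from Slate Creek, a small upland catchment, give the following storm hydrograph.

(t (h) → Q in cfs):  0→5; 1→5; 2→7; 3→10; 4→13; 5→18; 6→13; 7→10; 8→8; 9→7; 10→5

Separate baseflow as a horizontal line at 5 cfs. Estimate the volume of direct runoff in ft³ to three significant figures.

V ≈ 1.66 × 10^5 ft³

Direct-runoff ordinates (Q − Q_b): 0.0, 0.0, 2.0, 5.0, 8.0, 13.0, 8.0, 5.0, 3.0, 2.0, 0.0 cfs.
ΣQ_DR = 46.00 cfs.
With Δt = 1 h = 3600 s, V = ΣQ_DR · Δt = 46.00 × 3600 = 1.66 × 10^5 ft³.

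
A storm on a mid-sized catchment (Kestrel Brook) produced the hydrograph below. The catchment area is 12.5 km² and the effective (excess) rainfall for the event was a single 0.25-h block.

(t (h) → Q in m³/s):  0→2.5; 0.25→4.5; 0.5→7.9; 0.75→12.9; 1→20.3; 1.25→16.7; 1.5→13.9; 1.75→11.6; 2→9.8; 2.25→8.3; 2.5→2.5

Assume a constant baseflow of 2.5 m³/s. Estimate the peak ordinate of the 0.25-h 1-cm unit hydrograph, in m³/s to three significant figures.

U_p ≈ 29.6 m³/s

Direct runoff: 0.0, 2.0, 5.4, 10.4, 17.8, 14.2, 11.4, 9.1, 7.3, 5.8, 0.0 m³/s; ΣQ_DR = 83.40 m³/s, peak = 17.8 m³/s.
Runoff depth d = ΣQ_DR·Δt / A = 83.40 × 900 / (12.5 km²) = 6.005 mm.
The 1-cm UH is the DRH scaled by (10 mm)/d, so U_p = 17.8 × 10/6.005 = 29.6 m³/s.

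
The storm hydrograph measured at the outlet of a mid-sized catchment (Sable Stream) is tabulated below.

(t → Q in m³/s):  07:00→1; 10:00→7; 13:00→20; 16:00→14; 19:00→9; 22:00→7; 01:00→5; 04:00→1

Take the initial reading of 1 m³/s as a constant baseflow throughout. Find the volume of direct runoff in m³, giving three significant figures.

V ≈ 6.05 × 10^5 m³

Direct-runoff ordinates (Q − Q_b): 0.0, 6.0, 19.0, 13.0, 8.0, 6.0, 4.0, 0.0 m³/s.
ΣQ_DR = 56.00 m³/s.
With Δt = 3 h = 10800 s, V = ΣQ_DR · Δt = 56.00 × 10800 = 6.05 × 10^5 m³.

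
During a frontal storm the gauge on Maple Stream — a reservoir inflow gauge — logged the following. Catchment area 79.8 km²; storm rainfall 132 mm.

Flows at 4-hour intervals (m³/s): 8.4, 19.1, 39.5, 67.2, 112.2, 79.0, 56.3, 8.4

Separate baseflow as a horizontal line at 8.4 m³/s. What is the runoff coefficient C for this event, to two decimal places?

C ≈ 0.44

ΣQ_DR = 322.9 m³/s; V = ΣQ_DR·Δt = 4.650 × 10^6 m³.
Runoff depth d = V / A = 58.27 mm.
C = d / P = 58.27 / 132 = 0.44.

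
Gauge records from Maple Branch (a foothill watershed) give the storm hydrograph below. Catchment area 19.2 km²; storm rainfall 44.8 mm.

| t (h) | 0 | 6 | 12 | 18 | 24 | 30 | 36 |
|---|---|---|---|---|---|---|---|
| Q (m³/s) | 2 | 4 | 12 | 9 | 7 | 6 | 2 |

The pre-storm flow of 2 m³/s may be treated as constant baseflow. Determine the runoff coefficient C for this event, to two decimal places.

ΣQ_DR = 28.00 m³/s; V = ΣQ_DR·Δt = 6.048 × 10^5 m³.
Runoff depth d = V / A = 31.50 mm.
C = d / P = 31.50 / 44.8 = 0.70.

C ≈ 0.70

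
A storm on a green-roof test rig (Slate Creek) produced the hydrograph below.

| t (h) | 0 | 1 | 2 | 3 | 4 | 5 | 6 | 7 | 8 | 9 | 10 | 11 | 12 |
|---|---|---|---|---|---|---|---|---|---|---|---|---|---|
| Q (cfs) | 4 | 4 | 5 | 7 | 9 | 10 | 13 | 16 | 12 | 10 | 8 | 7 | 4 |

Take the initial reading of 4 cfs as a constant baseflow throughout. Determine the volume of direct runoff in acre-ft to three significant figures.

V ≈ 4.71 acre-ft

Direct-runoff ordinates (Q − Q_b): 0.0, 0.0, 1.0, 3.0, 5.0, 6.0, 9.0, 12.0, 8.0, 6.0, 4.0, 3.0, 0.0 cfs.
ΣQ_DR = 57.00 cfs.
With Δt = 1 h = 3600 s, V = ΣQ_DR · Δt = 57.00 × 3600 = 2.05 × 10^5 ft³ = 4.71 acre-ft.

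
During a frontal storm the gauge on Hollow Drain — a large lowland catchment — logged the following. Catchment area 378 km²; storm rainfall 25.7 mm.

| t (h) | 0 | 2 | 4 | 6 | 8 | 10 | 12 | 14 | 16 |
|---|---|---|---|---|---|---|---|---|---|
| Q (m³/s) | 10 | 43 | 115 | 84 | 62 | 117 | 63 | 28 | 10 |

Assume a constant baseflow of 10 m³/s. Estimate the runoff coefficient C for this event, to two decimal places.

C ≈ 0.33

ΣQ_DR = 442.0 m³/s; V = ΣQ_DR·Δt = 3.182 × 10^6 m³.
Runoff depth d = V / A = 8.419 mm.
C = d / P = 8.419 / 25.7 = 0.33.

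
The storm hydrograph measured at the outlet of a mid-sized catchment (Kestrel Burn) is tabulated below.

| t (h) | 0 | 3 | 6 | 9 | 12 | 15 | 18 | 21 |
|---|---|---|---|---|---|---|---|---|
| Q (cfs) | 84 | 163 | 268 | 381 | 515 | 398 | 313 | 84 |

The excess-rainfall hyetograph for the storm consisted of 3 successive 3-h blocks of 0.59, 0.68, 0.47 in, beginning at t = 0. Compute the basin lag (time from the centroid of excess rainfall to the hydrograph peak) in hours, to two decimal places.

Centroid of excess rainfall: t_c = Σ P_i·t̄_i / ΣP_i = 4.2931 h (block centres at 1.5, 4.5, 7.5 h).
Hydrograph peak occurs at t = 12 h, so basin lag t_L = 12 − 4.2931 = 7.71 h.

t_L ≈ 7.71 h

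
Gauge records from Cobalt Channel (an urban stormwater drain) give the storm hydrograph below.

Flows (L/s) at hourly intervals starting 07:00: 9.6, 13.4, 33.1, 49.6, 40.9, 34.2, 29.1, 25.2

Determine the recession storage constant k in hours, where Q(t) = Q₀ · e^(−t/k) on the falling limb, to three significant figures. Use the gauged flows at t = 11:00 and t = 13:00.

k ≈ 5.88 h

On the falling limb, Q drops from 40.9 to 29.1 L/s between t = 11:00 and t = 13:00 (Δt = 2 h).
k = −Δt / ln(Q₂/Q₁) = −2 / ln(29.1/40.9) = 5.88 h.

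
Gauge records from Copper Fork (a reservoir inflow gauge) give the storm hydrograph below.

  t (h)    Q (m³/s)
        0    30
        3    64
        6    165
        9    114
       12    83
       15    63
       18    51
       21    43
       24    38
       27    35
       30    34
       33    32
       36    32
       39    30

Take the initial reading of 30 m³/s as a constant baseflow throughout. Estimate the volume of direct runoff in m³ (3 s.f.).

V ≈ 4.26 × 10^6 m³

Direct-runoff ordinates (Q − Q_b): 0.0, 34.0, 135.0, 84.0, 53.0, 33.0, 21.0, 13.0, 8.0, 5.0, 4.0, 2.0, 2.0, 0.0 m³/s.
ΣQ_DR = 394.0 m³/s.
With Δt = 3 h = 10800 s, V = ΣQ_DR · Δt = 394.0 × 10800 = 4.26 × 10^6 m³.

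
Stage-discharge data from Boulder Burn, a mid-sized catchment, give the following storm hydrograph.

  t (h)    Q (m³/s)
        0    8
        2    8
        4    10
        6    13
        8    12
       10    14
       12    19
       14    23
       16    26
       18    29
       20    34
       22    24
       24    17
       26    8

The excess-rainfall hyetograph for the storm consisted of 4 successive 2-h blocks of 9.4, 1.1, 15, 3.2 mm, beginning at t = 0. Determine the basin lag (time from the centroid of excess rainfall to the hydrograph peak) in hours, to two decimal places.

Centroid of excess rainfall: t_c = Σ P_i·t̄_i / ΣP_i = 3.8362 h (block centres at 1, 3, 5, 7 h).
Hydrograph peak occurs at t = 20 h, so basin lag t_L = 20 − 3.8362 = 16.16 h.

t_L ≈ 16.16 h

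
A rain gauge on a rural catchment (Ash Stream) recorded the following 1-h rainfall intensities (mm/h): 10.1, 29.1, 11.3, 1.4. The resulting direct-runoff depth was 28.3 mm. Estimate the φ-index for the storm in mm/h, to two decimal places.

φ ≈ 7.40 mm/h

Only the 3 blocks with intensity above φ contribute runoff: 10.1, 29.1, 11.3 mm/h.
Σ(I−φ)·Δt = d  ⇒  (10.1+29.1+11.3 − 3φ)·1 = 28.3
φ = (50.50 − 28.3/1) / 3 = 7.40 mm/h.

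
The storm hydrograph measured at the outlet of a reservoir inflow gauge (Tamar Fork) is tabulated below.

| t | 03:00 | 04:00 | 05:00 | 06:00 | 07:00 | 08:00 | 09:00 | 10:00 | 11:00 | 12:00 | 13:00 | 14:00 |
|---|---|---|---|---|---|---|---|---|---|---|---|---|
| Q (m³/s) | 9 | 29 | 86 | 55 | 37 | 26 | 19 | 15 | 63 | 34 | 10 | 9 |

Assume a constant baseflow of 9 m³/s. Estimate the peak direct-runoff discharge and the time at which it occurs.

Q_p = 77.0 m³/s at t = 05:00

Subtracting baseflow gives direct-runoff ordinates: 0.0, 20.0, 77.0, 46.0, 28.0, 17.0, 10.0, 6.0, 54.0, 25.0, 1.0, 0.0 m³/s.
The maximum is 77.0 m³/s, occurring at the reading for t = 05:00.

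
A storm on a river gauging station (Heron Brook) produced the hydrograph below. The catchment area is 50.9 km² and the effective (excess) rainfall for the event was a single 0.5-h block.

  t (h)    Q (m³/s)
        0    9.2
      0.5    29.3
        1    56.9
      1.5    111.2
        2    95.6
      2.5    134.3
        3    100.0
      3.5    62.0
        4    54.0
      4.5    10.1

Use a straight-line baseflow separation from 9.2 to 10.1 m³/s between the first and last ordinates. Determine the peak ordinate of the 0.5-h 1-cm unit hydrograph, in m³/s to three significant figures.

U_p ≈ 62.2 m³/s

Direct runoff: 0.00, 20.00, 47.50, 101.70, 86.00, 124.60, 90.20, 52.10, 44.00, 0.00 m³/s; ΣQ_DR = 566.1 m³/s, peak = 124.60 m³/s.
Runoff depth d = ΣQ_DR·Δt / A = 566.1 × 1800 / (50.9 km²) = 20.02 mm.
The 1-cm UH is the DRH scaled by (10 mm)/d, so U_p = 124.60 × 10/20.02 = 62.2 m³/s.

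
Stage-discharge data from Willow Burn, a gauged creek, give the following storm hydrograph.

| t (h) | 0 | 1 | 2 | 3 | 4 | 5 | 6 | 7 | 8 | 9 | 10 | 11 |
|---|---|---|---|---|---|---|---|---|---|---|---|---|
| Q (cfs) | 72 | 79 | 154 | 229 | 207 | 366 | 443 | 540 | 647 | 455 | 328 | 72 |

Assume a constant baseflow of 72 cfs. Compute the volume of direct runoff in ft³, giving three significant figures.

Direct-runoff ordinates (Q − Q_b): 0.0, 7.0, 82.0, 157.0, 135.0, 294.0, 371.0, 468.0, 575.0, 383.0, 256.0, 0.0 cfs.
ΣQ_DR = 2728 cfs.
With Δt = 1 h = 3600 s, V = ΣQ_DR · Δt = 2728 × 3600 = 9.82 × 10^6 ft³.

V ≈ 9.82 × 10^6 ft³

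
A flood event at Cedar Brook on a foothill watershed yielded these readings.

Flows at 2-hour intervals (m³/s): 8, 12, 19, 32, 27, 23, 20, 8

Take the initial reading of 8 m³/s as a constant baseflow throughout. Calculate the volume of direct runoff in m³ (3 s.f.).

V ≈ 6.12 × 10^5 m³

Direct-runoff ordinates (Q − Q_b): 0.0, 4.0, 11.0, 24.0, 19.0, 15.0, 12.0, 0.0 m³/s.
ΣQ_DR = 85.00 m³/s.
With Δt = 2 h = 7200 s, V = ΣQ_DR · Δt = 85.00 × 7200 = 6.12 × 10^5 m³.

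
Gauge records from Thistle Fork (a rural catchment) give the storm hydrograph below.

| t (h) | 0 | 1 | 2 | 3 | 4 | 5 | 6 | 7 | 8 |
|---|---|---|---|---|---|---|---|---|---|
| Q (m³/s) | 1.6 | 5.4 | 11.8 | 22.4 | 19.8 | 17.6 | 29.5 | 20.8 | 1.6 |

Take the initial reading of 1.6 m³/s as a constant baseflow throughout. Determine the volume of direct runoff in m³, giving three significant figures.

V ≈ 4.18 × 10^5 m³

Direct-runoff ordinates (Q − Q_b): 0.0, 3.8, 10.2, 20.8, 18.2, 16.0, 27.9, 19.2, 0.0 m³/s.
ΣQ_DR = 116.1 m³/s.
With Δt = 1 h = 3600 s, V = ΣQ_DR · Δt = 116.1 × 3600 = 4.18 × 10^5 m³.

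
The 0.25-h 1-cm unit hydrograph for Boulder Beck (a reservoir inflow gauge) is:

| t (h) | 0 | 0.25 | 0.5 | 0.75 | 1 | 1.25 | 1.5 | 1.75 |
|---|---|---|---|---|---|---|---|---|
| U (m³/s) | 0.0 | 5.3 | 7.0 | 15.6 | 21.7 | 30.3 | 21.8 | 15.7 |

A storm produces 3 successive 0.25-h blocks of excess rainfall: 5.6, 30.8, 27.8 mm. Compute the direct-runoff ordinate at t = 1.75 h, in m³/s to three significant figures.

Q ≈ 160 m³/s

By discrete convolution, Q_j = Σ (P_i / 10 mm) · U_{j−i}.
At t = 1.75 h (j=7): Q = (5.6/10)·15.7 + (30.8/10)·21.8 + (27.8/10)·30.3 = 160 m³/s.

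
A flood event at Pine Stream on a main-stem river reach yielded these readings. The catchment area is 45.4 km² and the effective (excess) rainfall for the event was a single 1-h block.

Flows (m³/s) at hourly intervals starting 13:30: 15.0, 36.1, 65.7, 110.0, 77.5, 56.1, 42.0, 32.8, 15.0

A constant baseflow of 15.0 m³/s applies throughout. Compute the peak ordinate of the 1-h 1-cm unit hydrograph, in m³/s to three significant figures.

Direct runoff: 0.0, 21.1, 50.7, 95.0, 62.5, 41.1, 27.0, 17.8, 0.0 m³/s; ΣQ_DR = 315.2 m³/s, peak = 95.0 m³/s.
Runoff depth d = ΣQ_DR·Δt / A = 315.2 × 3600 / (45.4 km²) = 24.99 mm.
The 1-cm UH is the DRH scaled by (10 mm)/d, so U_p = 95.0 × 10/24.99 = 38.0 m³/s.

U_p ≈ 38.0 m³/s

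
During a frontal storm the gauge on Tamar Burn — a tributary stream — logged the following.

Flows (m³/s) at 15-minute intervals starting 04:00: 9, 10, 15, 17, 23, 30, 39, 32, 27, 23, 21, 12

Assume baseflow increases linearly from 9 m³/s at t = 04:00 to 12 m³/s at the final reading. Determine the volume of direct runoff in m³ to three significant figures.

Direct-runoff ordinates (Q − Q_b): 0.00, 0.73, 5.45, 7.18, 12.91, 19.64, 28.36, 21.09, 15.82, 11.55, 9.27, 0.00 m³/s.
ΣQ_DR = 132.0 m³/s.
With Δt = 0.25 h = 900 s, V = ΣQ_DR · Δt = 132.0 × 900 = 1.19 × 10^5 m³.

V ≈ 1.19 × 10^5 m³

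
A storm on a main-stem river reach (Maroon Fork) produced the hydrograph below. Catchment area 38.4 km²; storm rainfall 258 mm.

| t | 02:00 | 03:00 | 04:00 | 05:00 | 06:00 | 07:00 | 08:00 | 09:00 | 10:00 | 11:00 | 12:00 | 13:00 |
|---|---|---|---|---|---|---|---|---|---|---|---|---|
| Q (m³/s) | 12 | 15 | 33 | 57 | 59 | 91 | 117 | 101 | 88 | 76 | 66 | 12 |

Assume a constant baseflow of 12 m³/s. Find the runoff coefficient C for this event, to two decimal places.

ΣQ_DR = 583.0 m³/s; V = ΣQ_DR·Δt = 2.099 × 10^6 m³.
Runoff depth d = V / A = 54.66 mm.
C = d / P = 54.66 / 258 = 0.21.

C ≈ 0.21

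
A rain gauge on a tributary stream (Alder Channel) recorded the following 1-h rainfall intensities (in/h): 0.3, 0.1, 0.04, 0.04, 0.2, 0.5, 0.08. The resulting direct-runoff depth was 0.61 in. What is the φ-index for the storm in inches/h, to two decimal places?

φ ≈ 0.13 in/h

Only the 3 blocks with intensity above φ contribute runoff: 0.3, 0.2, 0.5 in/h.
Σ(I−φ)·Δt = d  ⇒  (0.3+0.2+0.5 − 3φ)·1 = 0.61
φ = (1.000 − 0.61/1) / 3 = 0.13 in/h.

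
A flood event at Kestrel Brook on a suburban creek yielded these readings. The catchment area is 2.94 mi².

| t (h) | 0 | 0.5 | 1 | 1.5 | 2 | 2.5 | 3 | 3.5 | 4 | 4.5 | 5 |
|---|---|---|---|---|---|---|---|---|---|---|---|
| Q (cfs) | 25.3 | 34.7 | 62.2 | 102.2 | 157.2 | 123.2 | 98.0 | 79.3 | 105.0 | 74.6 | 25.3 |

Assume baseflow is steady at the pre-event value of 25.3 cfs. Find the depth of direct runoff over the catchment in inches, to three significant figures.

Direct runoff: 0.0, 9.4, 36.9, 76.9, 131.9, 97.9, 72.7, 54.0, 79.7, 49.3, 0.0 cfs; ΣQ_DR = 608.7 cfs.
V = ΣQ_DR · Δt = 608.7 × 1800 s = 1.096 × 10^6 ft³.
Over A = 2.94 mi², depth = V / A = 0.160 in.

d ≈ 0.160 in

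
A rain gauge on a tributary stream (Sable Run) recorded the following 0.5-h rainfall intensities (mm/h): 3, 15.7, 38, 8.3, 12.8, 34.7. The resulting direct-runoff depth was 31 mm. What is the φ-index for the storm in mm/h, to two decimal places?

φ ≈ 9.80 mm/h

Only the 4 blocks with intensity above φ contribute runoff: 15.7, 38, 12.8, 34.7 mm/h.
Σ(I−φ)·Δt = d  ⇒  (15.7+38+12.8+34.7 − 4φ)·0.5 = 31
φ = (101.2 − 31/0.5) / 4 = 9.80 mm/h.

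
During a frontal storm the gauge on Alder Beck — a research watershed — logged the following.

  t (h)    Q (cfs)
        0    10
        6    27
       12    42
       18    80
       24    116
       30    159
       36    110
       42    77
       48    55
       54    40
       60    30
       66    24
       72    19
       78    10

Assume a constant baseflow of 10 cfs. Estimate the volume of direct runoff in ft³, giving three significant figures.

V ≈ 1.42 × 10^7 ft³

Direct-runoff ordinates (Q − Q_b): 0.0, 17.0, 32.0, 70.0, 106.0, 149.0, 100.0, 67.0, 45.0, 30.0, 20.0, 14.0, 9.0, 0.0 cfs.
ΣQ_DR = 659.0 cfs.
With Δt = 6 h = 21600 s, V = ΣQ_DR · Δt = 659.0 × 21600 = 1.42 × 10^7 ft³.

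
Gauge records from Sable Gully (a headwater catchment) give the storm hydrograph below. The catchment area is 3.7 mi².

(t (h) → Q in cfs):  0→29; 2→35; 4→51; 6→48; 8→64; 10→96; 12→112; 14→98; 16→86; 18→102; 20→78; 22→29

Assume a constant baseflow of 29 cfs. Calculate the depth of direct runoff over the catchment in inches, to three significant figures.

d ≈ 0.402 in

Direct runoff: 0.0, 6.0, 22.0, 19.0, 35.0, 67.0, 83.0, 69.0, 57.0, 73.0, 49.0, 0.0 cfs; ΣQ_DR = 480.0 cfs.
V = ΣQ_DR · Δt = 480.0 × 7200 s = 3.456 × 10^6 ft³.
Over A = 3.7 mi², depth = V / A = 0.402 in.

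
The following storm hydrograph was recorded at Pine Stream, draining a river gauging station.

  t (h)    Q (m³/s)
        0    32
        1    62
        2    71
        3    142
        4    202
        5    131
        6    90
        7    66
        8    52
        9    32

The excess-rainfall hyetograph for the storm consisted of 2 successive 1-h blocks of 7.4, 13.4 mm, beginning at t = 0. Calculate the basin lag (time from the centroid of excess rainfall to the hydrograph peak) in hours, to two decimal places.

t_L ≈ 2.86 h

Centroid of excess rainfall: t_c = Σ P_i·t̄_i / ΣP_i = 1.1442 h (block centres at 0.5, 1.5 h).
Hydrograph peak occurs at t = 4 h, so basin lag t_L = 4 − 1.1442 = 2.86 h.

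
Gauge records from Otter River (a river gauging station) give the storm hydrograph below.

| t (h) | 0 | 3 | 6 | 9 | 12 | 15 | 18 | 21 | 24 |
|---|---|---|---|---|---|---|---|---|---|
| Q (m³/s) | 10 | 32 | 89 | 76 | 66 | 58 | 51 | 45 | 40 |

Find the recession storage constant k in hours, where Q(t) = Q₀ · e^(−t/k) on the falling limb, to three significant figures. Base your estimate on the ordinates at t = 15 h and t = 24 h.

On the falling limb, Q drops from 58 to 40 m³/s between t = 15 h and t = 24 h (Δt = 9 h).
k = −Δt / ln(Q₂/Q₁) = −9 / ln(40/58) = 24.2 h.

k ≈ 24.2 h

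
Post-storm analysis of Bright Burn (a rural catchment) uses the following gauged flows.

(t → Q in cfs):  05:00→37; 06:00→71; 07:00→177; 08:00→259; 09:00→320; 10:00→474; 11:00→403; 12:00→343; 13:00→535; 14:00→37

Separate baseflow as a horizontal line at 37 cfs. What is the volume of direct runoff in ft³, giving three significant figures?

V ≈ 8.23 × 10^6 ft³

Direct-runoff ordinates (Q − Q_b): 0.0, 34.0, 140.0, 222.0, 283.0, 437.0, 366.0, 306.0, 498.0, 0.0 cfs.
ΣQ_DR = 2286 cfs.
With Δt = 1 h = 3600 s, V = ΣQ_DR · Δt = 2286 × 3600 = 8.23 × 10^6 ft³.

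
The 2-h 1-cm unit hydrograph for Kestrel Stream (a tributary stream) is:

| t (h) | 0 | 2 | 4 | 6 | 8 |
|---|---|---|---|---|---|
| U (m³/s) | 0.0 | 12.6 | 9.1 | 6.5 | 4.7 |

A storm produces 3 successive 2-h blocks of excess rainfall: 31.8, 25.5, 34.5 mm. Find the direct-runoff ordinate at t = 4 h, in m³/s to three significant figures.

Q ≈ 61.1 m³/s

By discrete convolution, Q_j = Σ (P_i / 10 mm) · U_{j−i}.
At t = 4 h (j=2): Q = (31.8/10)·9.1 + (25.5/10)·12.6 + (34.5/10)·0.0 = 61.1 m³/s.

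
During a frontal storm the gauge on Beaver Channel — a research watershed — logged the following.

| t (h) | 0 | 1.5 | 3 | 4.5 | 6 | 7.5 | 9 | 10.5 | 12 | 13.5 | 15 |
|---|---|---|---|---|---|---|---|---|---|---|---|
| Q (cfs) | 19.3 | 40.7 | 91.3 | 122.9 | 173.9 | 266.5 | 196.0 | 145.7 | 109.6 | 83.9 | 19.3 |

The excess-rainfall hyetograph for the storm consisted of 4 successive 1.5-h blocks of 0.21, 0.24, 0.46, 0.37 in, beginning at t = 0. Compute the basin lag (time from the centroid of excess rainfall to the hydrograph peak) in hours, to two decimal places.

Centroid of excess rainfall: t_c = Σ P_i·t̄_i / ΣP_i = 3.4102 h (block centres at 0.75, 2.25, 3.75, 5.25 h).
Hydrograph peak occurs at t = 7.5 h, so basin lag t_L = 7.5 − 3.4102 = 4.09 h.

t_L ≈ 4.09 h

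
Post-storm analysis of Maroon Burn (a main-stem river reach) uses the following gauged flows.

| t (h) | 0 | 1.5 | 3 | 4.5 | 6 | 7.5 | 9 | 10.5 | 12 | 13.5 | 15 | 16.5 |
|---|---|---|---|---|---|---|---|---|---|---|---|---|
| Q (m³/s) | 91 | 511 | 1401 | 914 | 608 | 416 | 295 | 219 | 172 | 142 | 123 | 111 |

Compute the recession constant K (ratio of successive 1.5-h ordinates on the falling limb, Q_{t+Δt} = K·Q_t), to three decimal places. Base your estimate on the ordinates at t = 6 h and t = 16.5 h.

Using the recession-limb readings at t = 6 h and t = 16.5 h: Q falls from 608 to 111 m³/s over 7 intervals.
K = (Q₂/Q₁)^(1/7) = (111/608)^(1/7) = 0.784.

K ≈ 0.784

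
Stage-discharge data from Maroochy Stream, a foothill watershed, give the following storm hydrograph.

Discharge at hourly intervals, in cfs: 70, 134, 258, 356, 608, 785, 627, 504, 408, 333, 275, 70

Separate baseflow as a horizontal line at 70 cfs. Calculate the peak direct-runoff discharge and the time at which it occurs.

Q_p = 715.0 cfs at t = 5 h

Subtracting baseflow gives direct-runoff ordinates: 0.0, 64.0, 188.0, 286.0, 538.0, 715.0, 557.0, 434.0, 338.0, 263.0, 205.0, 0.0 cfs.
The maximum is 715.0 cfs, occurring at the reading for t = 5 h.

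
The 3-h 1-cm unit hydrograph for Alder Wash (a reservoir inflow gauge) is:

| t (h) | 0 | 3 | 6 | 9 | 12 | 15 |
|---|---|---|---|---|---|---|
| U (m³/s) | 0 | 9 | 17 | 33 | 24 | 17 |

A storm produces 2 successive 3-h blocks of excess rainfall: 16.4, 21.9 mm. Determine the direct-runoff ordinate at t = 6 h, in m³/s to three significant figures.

Q ≈ 47.6 m³/s

By discrete convolution, Q_j = Σ (P_i / 10 mm) · U_{j−i}.
At t = 6 h (j=2): Q = (16.4/10)·17 + (21.9/10)·9 = 47.6 m³/s.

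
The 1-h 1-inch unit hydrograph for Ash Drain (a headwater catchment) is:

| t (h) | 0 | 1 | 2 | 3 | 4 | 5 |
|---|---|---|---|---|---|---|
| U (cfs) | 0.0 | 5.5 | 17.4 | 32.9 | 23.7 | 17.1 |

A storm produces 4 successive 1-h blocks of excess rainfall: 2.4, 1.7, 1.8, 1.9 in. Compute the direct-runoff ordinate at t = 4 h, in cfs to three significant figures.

Q ≈ 155 cfs

By discrete convolution, Q_j = Σ (P_i / 1 in) · U_{j−i}.
At t = 4 h (j=4): Q = (2.4/1)·23.7 + (1.7/1)·32.9 + (1.8/1)·17.4 + (1.9/1)·5.5 = 155 cfs.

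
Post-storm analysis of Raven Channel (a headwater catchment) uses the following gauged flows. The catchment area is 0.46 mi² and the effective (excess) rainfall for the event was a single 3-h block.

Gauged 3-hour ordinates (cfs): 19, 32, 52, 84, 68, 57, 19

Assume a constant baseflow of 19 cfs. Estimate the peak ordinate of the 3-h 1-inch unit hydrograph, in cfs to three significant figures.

Direct runoff: 0.0, 13.0, 33.0, 65.0, 49.0, 38.0, 0.0 cfs; ΣQ_DR = 198.0 cfs, peak = 65.0 cfs.
Runoff depth d = ΣQ_DR·Δt / A = 198.0 × 10800 / (0.46 mi²) = 2.001 in.
The 1-inch UH is the DRH scaled by (1 in)/d, so U_p = 65.0 × 1/2.001 = 32.5 cfs.

U_p ≈ 32.5 cfs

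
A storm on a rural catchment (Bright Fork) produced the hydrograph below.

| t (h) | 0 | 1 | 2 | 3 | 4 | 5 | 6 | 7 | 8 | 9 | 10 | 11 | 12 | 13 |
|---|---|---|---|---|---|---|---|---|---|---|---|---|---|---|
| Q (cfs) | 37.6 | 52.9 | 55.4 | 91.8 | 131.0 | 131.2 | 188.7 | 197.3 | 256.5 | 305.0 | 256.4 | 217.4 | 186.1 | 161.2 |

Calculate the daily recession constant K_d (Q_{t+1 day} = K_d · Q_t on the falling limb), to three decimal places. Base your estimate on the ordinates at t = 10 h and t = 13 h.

Between t = 10 h and t = 13 h the flow falls from 256.4 to 161.2 cfs over 3×1 h = 3 h.
Per-interval ratio K = (161.2/256.4)^(1/3) = 0.8567; K_d = K^(24/1) = 0.024.

K_d ≈ 0.024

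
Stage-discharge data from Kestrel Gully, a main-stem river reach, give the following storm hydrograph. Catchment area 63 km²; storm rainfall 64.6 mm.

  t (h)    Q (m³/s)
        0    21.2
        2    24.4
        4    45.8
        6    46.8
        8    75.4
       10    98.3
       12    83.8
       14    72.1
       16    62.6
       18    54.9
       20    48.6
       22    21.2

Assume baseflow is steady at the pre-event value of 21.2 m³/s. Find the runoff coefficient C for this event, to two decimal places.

ΣQ_DR = 400.7 m³/s; V = ΣQ_DR·Δt = 2.885 × 10^6 m³.
Runoff depth d = V / A = 45.79 mm.
C = d / P = 45.79 / 64.6 = 0.71.

C ≈ 0.71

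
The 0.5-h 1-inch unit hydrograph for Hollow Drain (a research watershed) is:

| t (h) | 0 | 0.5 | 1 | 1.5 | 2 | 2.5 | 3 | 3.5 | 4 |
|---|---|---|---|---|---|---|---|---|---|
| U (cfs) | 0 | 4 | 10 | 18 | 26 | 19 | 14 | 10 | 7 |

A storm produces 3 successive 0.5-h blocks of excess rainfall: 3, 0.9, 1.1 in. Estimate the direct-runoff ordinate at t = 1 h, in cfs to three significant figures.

By discrete convolution, Q_j = Σ (P_i / 1 in) · U_{j−i}.
At t = 1 h (j=2): Q = (3/1)·10 + (0.9/1)·4 + (1.1/1)·0 = 33.6 cfs.

Q ≈ 33.6 cfs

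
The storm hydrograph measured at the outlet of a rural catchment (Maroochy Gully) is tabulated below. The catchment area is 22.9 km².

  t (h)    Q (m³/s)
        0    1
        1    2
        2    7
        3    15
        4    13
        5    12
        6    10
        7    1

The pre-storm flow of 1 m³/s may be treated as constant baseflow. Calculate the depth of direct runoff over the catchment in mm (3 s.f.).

d ≈ 8.33 mm

Direct runoff: 0.0, 1.0, 6.0, 14.0, 12.0, 11.0, 9.0, 0.0 m³/s; ΣQ_DR = 53.00 m³/s.
V = ΣQ_DR · Δt = 53.00 × 3600 s = 1.908 × 10^5 m³.
Over A = 22.9 km², depth = V / A = 8.33 mm.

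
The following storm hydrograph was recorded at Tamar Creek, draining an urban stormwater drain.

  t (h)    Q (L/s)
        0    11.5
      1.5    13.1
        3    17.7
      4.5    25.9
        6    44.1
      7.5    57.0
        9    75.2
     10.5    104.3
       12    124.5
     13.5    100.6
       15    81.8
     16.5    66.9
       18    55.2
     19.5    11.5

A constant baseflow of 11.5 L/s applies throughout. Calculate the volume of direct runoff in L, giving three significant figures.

Direct-runoff ordinates (Q − Q_b): 0.0, 1.6, 6.2, 14.4, 32.6, 45.5, 63.7, 92.8, 113.0, 89.1, 70.3, 55.4, 43.7, 0.0 L/s.
ΣQ_DR = 628.3 L/s.
With Δt = 1.5 h = 5400 s, V = ΣQ_DR · Δt = 628.3 × 5400 = 3.39 × 10^6 L.

V ≈ 3.39 × 10^6 L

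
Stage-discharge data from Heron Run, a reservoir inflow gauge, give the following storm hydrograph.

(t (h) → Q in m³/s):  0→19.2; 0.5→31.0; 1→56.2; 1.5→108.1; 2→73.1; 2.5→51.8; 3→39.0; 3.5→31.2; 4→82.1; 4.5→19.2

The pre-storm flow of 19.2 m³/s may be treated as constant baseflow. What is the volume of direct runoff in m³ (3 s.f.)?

Direct-runoff ordinates (Q − Q_b): 0.0, 11.8, 37.0, 88.9, 53.9, 32.6, 19.8, 12.0, 62.9, 0.0 m³/s.
ΣQ_DR = 318.9 m³/s.
With Δt = 0.5 h = 1800 s, V = ΣQ_DR · Δt = 318.9 × 1800 = 5.74 × 10^5 m³.

V ≈ 5.74 × 10^5 m³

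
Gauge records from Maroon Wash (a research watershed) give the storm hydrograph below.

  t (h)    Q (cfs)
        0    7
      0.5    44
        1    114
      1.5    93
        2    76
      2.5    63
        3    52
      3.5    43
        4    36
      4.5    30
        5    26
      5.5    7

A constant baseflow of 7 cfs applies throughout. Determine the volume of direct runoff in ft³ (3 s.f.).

V ≈ 9.13 × 10^5 ft³

Direct-runoff ordinates (Q − Q_b): 0.0, 37.0, 107.0, 86.0, 69.0, 56.0, 45.0, 36.0, 29.0, 23.0, 19.0, 0.0 cfs.
ΣQ_DR = 507.0 cfs.
With Δt = 0.5 h = 1800 s, V = ΣQ_DR · Δt = 507.0 × 1800 = 9.13 × 10^5 ft³.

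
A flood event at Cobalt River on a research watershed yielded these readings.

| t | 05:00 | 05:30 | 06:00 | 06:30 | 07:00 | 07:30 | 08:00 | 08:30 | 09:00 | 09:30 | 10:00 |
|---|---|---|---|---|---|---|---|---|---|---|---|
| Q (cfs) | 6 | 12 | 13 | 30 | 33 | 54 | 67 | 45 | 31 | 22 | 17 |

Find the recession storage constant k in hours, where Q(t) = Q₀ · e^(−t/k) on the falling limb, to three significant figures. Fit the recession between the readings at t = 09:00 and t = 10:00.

k ≈ 1.66 h

On the falling limb, Q drops from 31 to 17 cfs between t = 09:00 and t = 10:00 (Δt = 1 h).
k = −Δt / ln(Q₂/Q₁) = −1 / ln(17/31) = 1.66 h.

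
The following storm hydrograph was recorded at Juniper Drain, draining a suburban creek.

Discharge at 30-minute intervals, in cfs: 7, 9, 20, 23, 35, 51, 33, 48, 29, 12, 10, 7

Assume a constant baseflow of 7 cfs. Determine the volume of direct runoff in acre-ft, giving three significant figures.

V ≈ 8.26 acre-ft

Direct-runoff ordinates (Q − Q_b): 0.0, 2.0, 13.0, 16.0, 28.0, 44.0, 26.0, 41.0, 22.0, 5.0, 3.0, 0.0 cfs.
ΣQ_DR = 200.0 cfs.
With Δt = 0.5 h = 1800 s, V = ΣQ_DR · Δt = 200.0 × 1800 = 3.60 × 10^5 ft³ = 8.26 acre-ft.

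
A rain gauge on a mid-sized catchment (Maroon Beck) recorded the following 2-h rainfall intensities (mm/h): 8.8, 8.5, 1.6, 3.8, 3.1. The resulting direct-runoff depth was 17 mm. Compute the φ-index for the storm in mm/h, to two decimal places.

φ ≈ 4.40 mm/h

Only the 2 blocks with intensity above φ contribute runoff: 8.8, 8.5 mm/h.
Σ(I−φ)·Δt = d  ⇒  (8.8+8.5 − 2φ)·2 = 17
φ = (17.30 − 17/2) / 2 = 4.40 mm/h.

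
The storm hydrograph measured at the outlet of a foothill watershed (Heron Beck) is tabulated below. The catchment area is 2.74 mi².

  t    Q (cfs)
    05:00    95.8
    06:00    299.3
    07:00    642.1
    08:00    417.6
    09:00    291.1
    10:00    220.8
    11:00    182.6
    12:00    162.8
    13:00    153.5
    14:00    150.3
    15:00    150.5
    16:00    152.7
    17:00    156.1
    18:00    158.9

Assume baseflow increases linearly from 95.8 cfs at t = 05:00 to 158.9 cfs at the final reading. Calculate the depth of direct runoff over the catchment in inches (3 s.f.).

Direct runoff: 0.00, 198.65, 536.59, 307.24, 175.88, 100.73, 57.68, 33.02, 18.87, 10.82, 6.16, 3.51, 2.05, 0.00 cfs; ΣQ_DR = 1451 cfs.
V = ΣQ_DR · Δt = 1451 × 3600 s = 5.224 × 10^6 ft³.
Over A = 2.74 mi², depth = V / A = 0.821 in.

d ≈ 0.821 in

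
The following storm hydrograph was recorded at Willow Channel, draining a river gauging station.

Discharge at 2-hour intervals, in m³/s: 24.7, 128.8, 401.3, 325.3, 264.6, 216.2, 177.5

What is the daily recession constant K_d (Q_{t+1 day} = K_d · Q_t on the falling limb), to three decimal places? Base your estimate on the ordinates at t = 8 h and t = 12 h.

Between t = 8 h and t = 12 h the flow falls from 264.6 to 177.5 m³/s over 2×2 h = 4 h.
Per-interval ratio K = (177.5/264.6)^(1/2) = 0.8190; K_d = K^(24/2) = 0.091.

K_d ≈ 0.091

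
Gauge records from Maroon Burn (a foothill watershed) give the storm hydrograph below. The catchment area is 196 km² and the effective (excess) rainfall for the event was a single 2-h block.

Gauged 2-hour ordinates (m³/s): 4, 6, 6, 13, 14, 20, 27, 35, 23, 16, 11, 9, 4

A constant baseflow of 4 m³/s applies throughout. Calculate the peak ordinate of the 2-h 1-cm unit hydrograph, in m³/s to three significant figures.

Direct runoff: 0.0, 2.0, 2.0, 9.0, 10.0, 16.0, 23.0, 31.0, 19.0, 12.0, 7.0, 5.0, 0.0 m³/s; ΣQ_DR = 136.0 m³/s, peak = 31.0 m³/s.
Runoff depth d = ΣQ_DR·Δt / A = 136.0 × 7200 / (196 km²) = 4.996 mm.
The 1-cm UH is the DRH scaled by (10 mm)/d, so U_p = 31.0 × 10/4.996 = 62.1 m³/s.

U_p ≈ 62.1 m³/s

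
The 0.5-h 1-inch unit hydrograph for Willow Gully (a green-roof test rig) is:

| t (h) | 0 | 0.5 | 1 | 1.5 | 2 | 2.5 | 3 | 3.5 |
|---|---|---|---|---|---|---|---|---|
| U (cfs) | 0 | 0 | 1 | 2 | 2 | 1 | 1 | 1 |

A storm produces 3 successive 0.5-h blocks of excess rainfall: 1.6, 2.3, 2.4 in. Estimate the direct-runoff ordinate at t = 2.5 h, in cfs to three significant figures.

Q ≈ 11.0 cfs

By discrete convolution, Q_j = Σ (P_i / 1 in) · U_{j−i}.
At t = 2.5 h (j=5): Q = (1.6/1)·1 + (2.3/1)·2 + (2.4/1)·2 = 11.0 cfs.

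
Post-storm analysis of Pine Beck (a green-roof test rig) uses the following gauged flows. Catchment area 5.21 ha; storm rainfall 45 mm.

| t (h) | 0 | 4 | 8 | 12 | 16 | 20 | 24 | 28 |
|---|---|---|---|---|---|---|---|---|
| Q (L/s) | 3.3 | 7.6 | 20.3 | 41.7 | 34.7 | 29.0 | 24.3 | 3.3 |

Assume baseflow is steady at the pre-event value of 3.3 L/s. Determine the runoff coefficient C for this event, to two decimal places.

C ≈ 0.85

ΣQ_DR = 137.8 L/s; V = ΣQ_DR·Δt = 1.984 × 10^6 L.
Runoff depth d = V / A = 38.09 mm.
C = d / P = 38.09 / 45 = 0.85.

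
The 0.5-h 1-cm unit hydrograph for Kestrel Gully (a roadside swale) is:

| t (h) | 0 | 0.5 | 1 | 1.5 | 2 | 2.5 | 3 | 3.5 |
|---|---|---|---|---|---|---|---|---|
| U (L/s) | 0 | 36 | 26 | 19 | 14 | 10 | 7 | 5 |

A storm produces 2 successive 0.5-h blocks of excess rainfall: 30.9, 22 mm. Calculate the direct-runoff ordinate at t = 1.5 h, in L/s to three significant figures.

Q ≈ 116 L/s

By discrete convolution, Q_j = Σ (P_i / 10 mm) · U_{j−i}.
At t = 1.5 h (j=3): Q = (30.9/10)·19 + (22/10)·26 = 116 L/s.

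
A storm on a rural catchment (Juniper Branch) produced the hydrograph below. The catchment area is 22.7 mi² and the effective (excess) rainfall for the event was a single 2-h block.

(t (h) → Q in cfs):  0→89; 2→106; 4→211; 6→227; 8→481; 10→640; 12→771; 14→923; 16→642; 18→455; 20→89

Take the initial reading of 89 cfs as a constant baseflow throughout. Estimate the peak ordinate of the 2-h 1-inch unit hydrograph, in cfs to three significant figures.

U_p ≈ 1670 cfs

Direct runoff: 0.0, 17.0, 122.0, 138.0, 392.0, 551.0, 682.0, 834.0, 553.0, 366.0, 0.0 cfs; ΣQ_DR = 3655 cfs, peak = 834.0 cfs.
Runoff depth d = ΣQ_DR·Δt / A = 3655 × 7200 / (22.7 mi²) = 0.4990 in.
The 1-inch UH is the DRH scaled by (1 in)/d, so U_p = 834.0 × 1/0.4990 = 1670 cfs.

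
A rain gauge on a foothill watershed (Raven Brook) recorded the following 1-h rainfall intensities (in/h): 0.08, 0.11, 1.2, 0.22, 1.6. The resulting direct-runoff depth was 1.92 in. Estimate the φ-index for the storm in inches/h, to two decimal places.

φ ≈ 0.44 in/h

Only the 2 blocks with intensity above φ contribute runoff: 1.2, 1.6 in/h.
Σ(I−φ)·Δt = d  ⇒  (1.2+1.6 − 2φ)·1 = 1.92
φ = (2.800 − 1.92/1) / 2 = 0.44 in/h.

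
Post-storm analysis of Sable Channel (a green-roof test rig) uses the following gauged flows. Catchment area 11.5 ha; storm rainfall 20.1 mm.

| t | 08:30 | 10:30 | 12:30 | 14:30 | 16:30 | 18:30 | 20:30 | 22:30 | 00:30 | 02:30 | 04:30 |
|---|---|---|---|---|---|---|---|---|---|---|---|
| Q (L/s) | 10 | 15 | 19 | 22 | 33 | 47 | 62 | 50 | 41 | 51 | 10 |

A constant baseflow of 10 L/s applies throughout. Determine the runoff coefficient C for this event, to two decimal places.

C ≈ 0.78

ΣQ_DR = 250.0 L/s; V = ΣQ_DR·Δt = 1.800 × 10^6 L.
Runoff depth d = V / A = 15.65 mm.
C = d / P = 15.65 / 20.1 = 0.78.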